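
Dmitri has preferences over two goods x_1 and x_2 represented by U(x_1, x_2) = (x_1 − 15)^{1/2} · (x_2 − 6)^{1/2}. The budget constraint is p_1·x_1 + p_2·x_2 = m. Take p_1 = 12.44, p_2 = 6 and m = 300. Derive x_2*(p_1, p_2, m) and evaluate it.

x_2* = 12.45

This is Cobb-Douglas in (x_1−15, x_2−6): tangency gives 0.5·p_2·(x_2−6) = 0.5·p_1·(x_1−15).
After buying the subsistence bundle (15, 6), a share 0.5 of the remaining income goes to x_1: x_1* = 15 + 0.5·(m − 15p_1 − 6p_2)/p_1.
Discretionary income = 300 − 15·12.44 − 6·6 = 77.4; x_2* = 6 + 0.5·77.4/6 = 12.45.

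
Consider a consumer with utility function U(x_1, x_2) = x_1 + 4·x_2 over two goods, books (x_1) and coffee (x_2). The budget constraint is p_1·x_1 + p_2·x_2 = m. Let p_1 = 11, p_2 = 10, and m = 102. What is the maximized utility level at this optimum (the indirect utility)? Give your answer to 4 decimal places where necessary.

V = 40.8

Linear utility — the consumer picks whichever good has higher MU/price: 1/11 = 0.0909 vs 4/10 = 0.4.
x_2 gives more utility per dollar, so spend all income on x_2: x_2* = m/p_2, x_1* = 0.
Numerically: x_1* = 0, x_2* = 10.2.
Utility at the optimum: U(0, 10.2) = 40.8.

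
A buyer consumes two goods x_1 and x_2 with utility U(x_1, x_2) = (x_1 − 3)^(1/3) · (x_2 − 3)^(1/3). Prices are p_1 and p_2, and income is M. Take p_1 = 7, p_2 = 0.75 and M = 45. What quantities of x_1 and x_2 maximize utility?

x_1* = 4.5536, x_2* = 17.5

MRS = (x_2−3)/(x_1−3). Tangency with p_1/p_2 gives x_2−3 = (p_1/p_2)·(x_1−3).
Substituting into the budget: x_1* = 3 + 0.5·(M − 3·p_1 − 3·p_2)/p_1, and x_2* = 3 + 0.5·(…)/p_2.
Discretionary income = 45 − 3·7 − 3·0.75 = 21.75; x_1* = 3 + 0.5·21.75/7 = 4.5536; x_2* = 3 + 0.5·21.75/0.75 = 17.5.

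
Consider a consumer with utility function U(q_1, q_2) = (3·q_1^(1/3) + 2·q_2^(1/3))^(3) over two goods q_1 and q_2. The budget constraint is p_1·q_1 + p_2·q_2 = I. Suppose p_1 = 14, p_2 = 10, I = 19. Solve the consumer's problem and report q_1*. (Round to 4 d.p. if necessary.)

q_1* = 0.8255

From the CES first-order condition, (3/2)·(q_2/q_1)^(2/3) = p_1/p_2.
Solve for the ratio: q_2/q_1 = [(2/3)·p_1/p_2]^(1.5).
With the ratio pinned down, the budget gives q_1* = I/(p_1 + p_2·(q_2/q_1)) and q_2* = (q_2/q_1)·q_1*.
Numerically q_2/q_1 = 0.901686, so q_1* = 19/(14 + 10·0.901686) = 0.8255.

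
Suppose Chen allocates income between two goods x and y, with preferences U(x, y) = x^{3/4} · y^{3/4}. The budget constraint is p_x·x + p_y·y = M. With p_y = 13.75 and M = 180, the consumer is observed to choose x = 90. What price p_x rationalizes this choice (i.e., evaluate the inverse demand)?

p_x = 1

MU_x/MU_y = (0.75·y)/(0.75·x); tangency sets this equal to p_x/p_y.
So 0.75·p_y·y = 0.75·p_x·x; combined with the budget, a share 0.5 of income goes to x.
Demand: x*(p_x,p_y,M) = 0.5·M/p_x and y* = 0.5·M/p_y.
Set x* = 90 in the demand function and solve for p_x: p_x = 1.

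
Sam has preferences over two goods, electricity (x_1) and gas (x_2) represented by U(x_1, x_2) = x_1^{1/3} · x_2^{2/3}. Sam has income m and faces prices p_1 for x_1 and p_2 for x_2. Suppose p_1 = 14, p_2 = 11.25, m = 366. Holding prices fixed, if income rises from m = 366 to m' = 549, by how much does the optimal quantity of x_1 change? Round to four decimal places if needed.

Tangency: MRS = (1/2)·x_2/x_1 = p_1/p_2.
So 1/3·p_2·x_2 = 2/3·p_1·x_1; combined with the budget, a share 1/3 of income goes to x_1.
Demand: x_1*(p_1,p_2,m) = 1/3·m/p_1 and x_2* = 2/3·m/p_2.
At p_1=14, p_2=11.25, m=366: x_1* = 1/3·366/14 = 8.7143.
At m' = 549: x_1* = 13.0714. Change: 13.0714 − 8.7143 = 4.3571.

Δx_1* = 4.3571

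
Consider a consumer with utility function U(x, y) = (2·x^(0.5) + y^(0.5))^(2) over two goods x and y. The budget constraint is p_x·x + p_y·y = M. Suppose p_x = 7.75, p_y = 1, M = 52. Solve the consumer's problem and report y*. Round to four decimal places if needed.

MU_x ∝ 2·x^(-0.5), MU_y ∝ y^(-0.5), so MRS = 2·(y/x)^(0.5) = p_x/p_y.
Hence y/x = ((1/2)·p_x/p_y)^(1/(0.5)), i.e. raised to the 2 power.
Substitute y = (y/x)·x into the budget: x* = M/(p_x + p_y·(y/x)).
Numerically y/x = 15.015625, so x* = 52/(7.75 + 1·15.015625) = 2.2841 and y* = 15.015625·2.2841 = 34.2979.

y* = 34.2979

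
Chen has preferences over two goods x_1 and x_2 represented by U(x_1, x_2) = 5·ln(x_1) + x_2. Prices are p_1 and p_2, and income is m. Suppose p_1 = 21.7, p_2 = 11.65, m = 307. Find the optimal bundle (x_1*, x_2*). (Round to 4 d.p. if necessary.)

Set MRS = p_1/p_2: (5/x_1)/1 = p_1/p_2.
So x_1*(p_1,p_2) = 5·p_2/p_1, independent of income; and x_2* = (m − 5·p_2)/p_2.
At the given prices: x_1* = 5·11.65/21.7 = 2.6843, and x_2* = 21.3519.

x_1* = 2.6843, x_2* = 21.3519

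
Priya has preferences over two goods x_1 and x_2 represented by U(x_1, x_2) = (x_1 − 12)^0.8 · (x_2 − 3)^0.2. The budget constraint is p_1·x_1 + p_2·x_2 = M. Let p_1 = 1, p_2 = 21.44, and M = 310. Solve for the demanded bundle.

x_1* = 198.944, x_2* = 5.1799

This is Cobb-Douglas in (x_1−12, x_2−3): tangency gives 0.8·p_2·(x_2−3) = 0.2·p_1·(x_1−12).
After buying the subsistence bundle (12, 3), a share 0.8 of the remaining income goes to x_1: x_1* = 12 + 0.8·(M − 12p_1 − 3p_2)/p_1.
Discretionary income = 310 − 12·1 − 3·21.44 = 233.68; x_1* = 12 + 0.8·233.68/1 = 198.944; x_2* = 3 + 0.2·233.68/21.44 = 5.1799.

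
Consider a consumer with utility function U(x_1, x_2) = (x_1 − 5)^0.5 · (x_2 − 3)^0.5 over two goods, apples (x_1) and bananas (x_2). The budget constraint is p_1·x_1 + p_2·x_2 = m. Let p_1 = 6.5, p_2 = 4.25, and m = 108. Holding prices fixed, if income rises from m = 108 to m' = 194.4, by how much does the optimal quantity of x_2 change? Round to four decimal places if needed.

Δx_2* = 10.1647

MRS = (x_2−3)/(x_1−5). Tangency with p_1/p_2 gives x_2−3 = (p_1/p_2)·(x_1−5).
Substituting into the budget: x_1* = 5 + 0.5·(m − 5·p_1 − 3·p_2)/p_1, and x_2* = 3 + 0.5·(…)/p_2.
Discretionary income = 108 − 5·6.5 − 3·4.25 = 62.75; x_2* = 3 + 0.5·62.75/4.25 = 10.3824.
At m' = 194.4: x_2* = 20.5471. Change: 20.5471 − 10.3824 = 10.1647.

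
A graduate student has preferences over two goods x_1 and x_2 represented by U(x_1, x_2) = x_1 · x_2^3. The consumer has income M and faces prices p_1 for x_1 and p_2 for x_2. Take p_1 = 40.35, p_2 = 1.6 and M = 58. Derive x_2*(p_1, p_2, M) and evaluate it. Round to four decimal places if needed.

x_2* = 27.1875

MU_x_1/MU_x_2 = (x_2)/(3·x_1); tangency sets this equal to p_1/p_2.
So p_2·x_2 = 3·p_1·x_1; combined with the budget, a share 0.25 of income goes to x_1.
Demand: x_1*(p_1,p_2,M) = 0.25·M/p_1 and x_2* = 0.75·M/p_2.
At p_1=40.35, p_2=1.6, M=58: x_2* = 0.75·58/1.6 = 27.1875.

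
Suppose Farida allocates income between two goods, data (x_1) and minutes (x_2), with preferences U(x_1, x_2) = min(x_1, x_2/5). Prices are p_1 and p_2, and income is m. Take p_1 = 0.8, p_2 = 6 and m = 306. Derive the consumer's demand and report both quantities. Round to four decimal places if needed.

x_1* = 9.9351, x_2* = 49.6753

Here 0.8 + 5·6 = 30.8, giving x_1* = 9.9351 and x_2* = 49.6753.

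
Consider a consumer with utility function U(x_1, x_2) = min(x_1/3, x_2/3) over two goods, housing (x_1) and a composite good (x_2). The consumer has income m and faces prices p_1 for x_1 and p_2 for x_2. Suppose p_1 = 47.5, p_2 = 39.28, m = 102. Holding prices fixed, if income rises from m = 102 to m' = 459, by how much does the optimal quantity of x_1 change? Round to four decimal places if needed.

Δx_1* = 4.1139

With perfect complements, no substitution: consume in ratio x_1:x_2 = 3:3.
Budget: p_1·x_1 + p_2·x_1 = m, so (3·p_1 + 3·p_2)·x_1 = 3·m.
Demand: x_1*(p_1,p_2,m) = 3·m/(3·p_1 + 3·p_2), x_2* = 3·m/(3·p_1 + 3·p_2).
Here 3·47.5 + 3·39.28 = 260.34, giving x_1* = 1.1754.
At m' = 459: x_1* = 5.2892. Change: 5.2892 − 1.1754 = 4.1139.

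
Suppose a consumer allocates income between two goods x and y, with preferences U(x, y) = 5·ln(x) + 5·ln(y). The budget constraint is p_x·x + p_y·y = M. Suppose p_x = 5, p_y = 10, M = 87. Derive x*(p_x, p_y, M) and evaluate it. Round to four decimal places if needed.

x* = 8.7

The MRS is y/x. Set MRS = p_x/p_y.
So 5·p_y·y = 5·p_x·x; combined with the budget, a share 0.5 of income goes to x.
Demand: x*(p_x,p_y,M) = 0.5·M/p_x and y* = 0.5·M/p_y.
At p_x=5, p_y=10, M=87: x* = 0.5·87/5 = 8.7.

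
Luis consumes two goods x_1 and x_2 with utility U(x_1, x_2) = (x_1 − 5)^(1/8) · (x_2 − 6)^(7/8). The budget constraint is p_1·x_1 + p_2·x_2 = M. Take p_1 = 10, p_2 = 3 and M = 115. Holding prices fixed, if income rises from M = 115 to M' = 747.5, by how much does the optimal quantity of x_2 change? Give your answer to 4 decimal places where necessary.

Δx_2* = 184.4792

Let x_1' = x_1−5, x_2' = x_2−6. MRS = (1/7)·x_2'/x_1' = p_1/p_2.
After buying the subsistence bundle (5, 6), a share 0.125 of the remaining income goes to x_1: x_1* = 5 + 0.125·(M − 5p_1 − 6p_2)/p_1.
Discretionary income = 115 − 5·10 − 6·3 = 47; x_2* = 6 + 0.875·47/3 = 19.7083.
At M' = 747.5: x_2* = 204.1875. Change: 204.1875 − 19.7083 = 184.4792.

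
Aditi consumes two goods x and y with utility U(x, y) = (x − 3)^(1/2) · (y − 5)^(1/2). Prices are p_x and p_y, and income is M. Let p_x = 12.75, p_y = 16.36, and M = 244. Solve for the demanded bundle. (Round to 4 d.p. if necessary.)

After buying the subsistence bundle (3, 5), a share 0.5 of the remaining income goes to x: x* = 3 + 0.5·(M − 3p_x − 5p_y)/p_x.
Discretionary income = 244 − 3·12.75 − 5·16.36 = 123.95; x* = 3 + 0.5·123.95/12.75 = 7.8608; y* = 5 + 0.5·123.95/16.36 = 8.7882.

x* = 7.8608, y* = 8.7882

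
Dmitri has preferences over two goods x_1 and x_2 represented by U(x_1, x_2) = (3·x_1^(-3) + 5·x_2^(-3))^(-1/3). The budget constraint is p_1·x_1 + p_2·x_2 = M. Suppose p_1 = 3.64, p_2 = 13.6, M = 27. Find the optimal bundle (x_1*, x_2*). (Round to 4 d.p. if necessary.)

From the CES first-order condition, (3/5)·(x_2/x_1)^(4) = p_1/p_2.
Hence x_2/x_1 = ((5/3)·p_1/p_2)^(1/(4)), i.e. raised to the 0.25 power.
With the ratio pinned down, the budget gives x_1* = M/(p_1 + p_2·(x_2/x_1)) and x_2* = (x_2/x_1)·x_1*.
Numerically x_2/x_1 = 0.817246, so x_1* = 27/(3.64 + 13.6·0.817246) = 1.8299 and x_2* = 0.817246·1.8299 = 1.4955.

x_1* = 1.8299, x_2* = 1.4955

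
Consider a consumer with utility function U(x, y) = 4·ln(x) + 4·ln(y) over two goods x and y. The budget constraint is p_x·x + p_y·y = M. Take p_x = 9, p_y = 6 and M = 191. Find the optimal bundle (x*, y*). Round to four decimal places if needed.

x* = 10.6111, y* = 15.9167

Tangency: MRS = y/x = p_x/p_y.
Rearranging, p_y·y = p_x·x. Substituting into the budget gives p_x·x·(1 + 1) = M.
Demand: x*(p_x,p_y,M) = 0.5·M/p_x and y* = 0.5·M/p_y.
At p_x=9, p_y=6, M=191: x* = 0.5·191/9 = 10.6111, y* = 15.9167.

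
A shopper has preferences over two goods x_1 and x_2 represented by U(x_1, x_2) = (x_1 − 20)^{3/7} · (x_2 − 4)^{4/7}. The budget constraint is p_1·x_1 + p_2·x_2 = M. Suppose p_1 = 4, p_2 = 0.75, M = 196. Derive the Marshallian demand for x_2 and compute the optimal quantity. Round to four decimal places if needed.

This is Cobb-Douglas in (x_1−20, x_2−4): tangency gives 3/7·p_2·(x_2−4) = 4/7·p_1·(x_1−20).
After buying the subsistence bundle (20, 4), a share 3/7 of the remaining income goes to x_1: x_1* = 20 + 3/7·(M − 20p_1 − 4p_2)/p_1.
Discretionary income = 196 − 20·4 − 4·0.75 = 113; x_2* = 4 + 4/7·113/0.75 = 90.0952.

x_2* = 90.0952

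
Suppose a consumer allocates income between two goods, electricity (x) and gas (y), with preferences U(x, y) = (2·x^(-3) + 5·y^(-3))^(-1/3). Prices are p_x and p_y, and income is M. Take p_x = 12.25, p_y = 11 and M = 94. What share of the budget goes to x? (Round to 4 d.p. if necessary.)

From the CES first-order condition, (2/5)·(y/x)^(4) = p_x/p_y.
Solve for the ratio: y/x = [(5/2)·p_x/p_y]^(0.25).
With the ratio pinned down, the budget gives x* = M/(p_x + p_y·(y/x)) and y* = (y/x)·x*.
Numerically y/x = 1.291727, so x* = 94/(12.25 + 11·1.291727) = 3.5527 and y* = 1.291727·3.5527 = 4.5891.
Expenditure on x: 12.25·3.5527 = 43.5202; share = 0.463.

share on x = 0.463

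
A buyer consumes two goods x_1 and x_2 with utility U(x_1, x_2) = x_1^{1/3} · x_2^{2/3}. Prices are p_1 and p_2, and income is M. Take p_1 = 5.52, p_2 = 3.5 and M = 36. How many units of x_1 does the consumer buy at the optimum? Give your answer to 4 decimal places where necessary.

x_1* = 2.1739

MU_x_1/MU_x_2 = (1/3·x_2)/(2/3·x_1); tangency sets this equal to p_1/p_2.
So 1/3·p_2·x_2 = 2/3·p_1·x_1; combined with the budget, a share 1/3 of income goes to x_1.
Demand: x_1*(p_1,p_2,M) = 1/3·M/p_1 and x_2* = 2/3·M/p_2.
At p_1=5.52, p_2=3.5, M=36: x_1* = 1/3·36/5.52 = 2.1739.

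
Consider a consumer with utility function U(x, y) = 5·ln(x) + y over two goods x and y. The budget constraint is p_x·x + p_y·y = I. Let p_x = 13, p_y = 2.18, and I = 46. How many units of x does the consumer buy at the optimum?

MU_x = 5/x, MU_y = 1. Tangency: 5/x = p_x/p_y.
So x*(p_x,p_y) = 5·p_y/p_x, independent of income; and y* = (I − 5·p_y)/p_y.
At the given prices: x* = 5·2.18/13 = 0.8385.

x* = 0.8385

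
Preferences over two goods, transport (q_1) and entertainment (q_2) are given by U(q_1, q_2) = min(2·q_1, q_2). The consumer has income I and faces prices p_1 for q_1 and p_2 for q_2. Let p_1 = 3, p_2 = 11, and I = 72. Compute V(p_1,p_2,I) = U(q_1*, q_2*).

With perfect complements, no substitution: consume in ratio q_1:q_2 = 1:2.
Budget: p_1·q_1 + p_2·2·q_1 = I, so (p_1 + 2·p_2)·q_1 = I.
Demand: q_1*(p_1,p_2,I) = I/(p_1 + 2·p_2), q_2* = 2·I/(p_1 + 2·p_2).
Here 3 + 2·11 = 25, giving q_1* = 2.88 and q_2* = 5.76.
Utility at the optimum: U(2.88, 5.76) = 5.76.

V = 5.76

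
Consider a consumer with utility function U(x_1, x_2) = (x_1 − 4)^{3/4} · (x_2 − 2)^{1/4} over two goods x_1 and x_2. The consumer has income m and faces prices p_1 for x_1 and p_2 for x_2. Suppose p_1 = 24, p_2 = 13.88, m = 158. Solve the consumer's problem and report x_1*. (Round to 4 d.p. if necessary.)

MRS = 3·(x_2−2)/(x_1−4). Tangency with p_1/p_2 gives x_2−2 = (1/3)·(p_1/p_2)·(x_1−4).
Substituting into the budget: x_1* = 4 + 0.75·(m − 4·p_1 − 2·p_2)/p_1, and x_2* = 2 + 0.25·(…)/p_2.
Discretionary income = 158 − 4·24 − 2·13.88 = 34.24; x_1* = 4 + 0.75·34.24/24 = 5.07.

x_1* = 5.07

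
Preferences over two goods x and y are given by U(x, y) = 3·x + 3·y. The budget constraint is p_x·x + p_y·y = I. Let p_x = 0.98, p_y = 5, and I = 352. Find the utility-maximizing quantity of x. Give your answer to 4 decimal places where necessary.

Perfect substitutes: compare marginal utility per dollar. 3/p_x vs 3/p_y → 3.0612 vs 0.6.
x gives more utility per dollar, so spend all income on x: x* = I/p_x, y* = 0.
Numerically: x* = 359.1837, y* = 0.

x* = 359.1837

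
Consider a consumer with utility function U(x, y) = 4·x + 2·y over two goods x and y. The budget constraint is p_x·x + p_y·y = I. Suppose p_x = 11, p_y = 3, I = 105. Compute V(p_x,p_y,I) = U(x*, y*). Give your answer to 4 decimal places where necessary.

Perfect substitutes: compare marginal utility per dollar. 4/p_x vs 2/p_y → 0.3636 vs 0.6667.
y gives more utility per dollar, so spend all income on y: y* = I/p_y, x* = 0.
Numerically: x* = 0, y* = 35.
Utility at the optimum: U(0, 35) = 70.

V = 70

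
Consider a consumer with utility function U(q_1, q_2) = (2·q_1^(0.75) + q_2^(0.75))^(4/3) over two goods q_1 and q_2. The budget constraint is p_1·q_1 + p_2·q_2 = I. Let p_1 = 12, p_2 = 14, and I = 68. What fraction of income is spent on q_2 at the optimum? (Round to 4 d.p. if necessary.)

share on q_2 = 0.0379

MU_q_1 ∝ 2·q_1^(-0.25), MU_q_2 ∝ q_2^(-0.25), so MRS = 2·(q_2/q_1)^(0.25) = p_1/p_2.
Hence q_2/q_1 = ((1/2)·p_1/p_2)^(1/(0.25)), i.e. raised to the 4 power.
With the ratio pinned down, the budget gives q_1* = I/(p_1 + p_2·(q_2/q_1)) and q_2* = (q_2/q_1)·q_1*.
Numerically q_2/q_1 = 0.033736, so q_1* = 68/(12 + 14·0.033736) = 5.4521 and q_2* = 0.033736·5.4521 = 0.1839.
Expenditure on q_2: 14·0.1839 = 2.575; share = 0.0379.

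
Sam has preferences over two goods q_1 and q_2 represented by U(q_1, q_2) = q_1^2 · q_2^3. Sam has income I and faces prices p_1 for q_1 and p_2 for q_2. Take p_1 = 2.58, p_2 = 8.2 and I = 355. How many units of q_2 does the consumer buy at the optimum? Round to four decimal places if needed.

q_2* = 25.9756

Tangency: MRS = (2/3)·q_2/q_1 = p_1/p_2.
So 2·p_2·q_2 = 3·p_1·q_1; combined with the budget, a share 0.4 of income goes to q_1.
Demand: q_1*(p_1,p_2,I) = 0.4·I/p_1 and q_2* = 0.6·I/p_2.
At p_1=2.58, p_2=8.2, I=355: q_2* = 0.6·355/8.2 = 25.9756.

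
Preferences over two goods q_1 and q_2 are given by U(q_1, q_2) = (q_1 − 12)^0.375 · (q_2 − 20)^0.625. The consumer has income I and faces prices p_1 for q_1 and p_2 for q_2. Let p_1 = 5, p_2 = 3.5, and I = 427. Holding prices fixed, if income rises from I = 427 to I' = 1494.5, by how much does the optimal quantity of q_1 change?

Δq_1* = 80.0625

MRS = (3/5)·(q_2−20)/(q_1−12). Tangency with p_1/p_2 gives q_2−20 = (5/3)·(p_1/p_2)·(q_1−12).
After buying the subsistence bundle (12, 20), a share 0.375 of the remaining income goes to q_1: q_1* = 12 + 0.375·(I − 12p_1 − 20p_2)/p_1.
Discretionary income = 427 − 12·5 − 20·3.5 = 297; q_1* = 12 + 0.375·297/5 = 34.275.
At I' = 1494.5: q_1* = 114.3375. Change: 114.3375 − 34.275 = 80.0625.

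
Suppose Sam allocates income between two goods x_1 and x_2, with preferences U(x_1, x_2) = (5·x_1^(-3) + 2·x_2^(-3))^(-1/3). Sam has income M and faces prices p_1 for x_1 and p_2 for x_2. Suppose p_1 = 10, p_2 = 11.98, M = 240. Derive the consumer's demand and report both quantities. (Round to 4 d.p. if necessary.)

MRS = MU_x_1/MU_x_2 = (5/2)·(x_2/x_1)^(4). Set equal to p_1/p_2.
Hence x_2/x_1 = ((2/5)·p_1/p_2)^(1/(4)), i.e. raised to the 0.25 power.
Substitute x_2 = (x_2/x_1)·x_1 into the budget: x_1* = M/(p_1 + p_2·(x_2/x_1)).
Numerically x_2/x_1 = 0.760153, so x_1* = 240/(10 + 11.98·0.760153) = 12.5611 and x_2* = 0.760153·12.5611 = 9.5483.

x_1* = 12.5611, x_2* = 9.5483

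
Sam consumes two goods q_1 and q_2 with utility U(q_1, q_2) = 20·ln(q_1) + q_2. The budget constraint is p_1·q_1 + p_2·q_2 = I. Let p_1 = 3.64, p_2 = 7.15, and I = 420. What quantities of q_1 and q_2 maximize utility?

q_1* = 39.2857, q_2* = 38.7413

MU_q_1 = 20/q_1, MU_q_2 = 1. Tangency: 20/q_1 = p_1/p_2.
So q_1*(p_1,p_2) = 20·p_2/p_1, independent of income; and q_2* = (I − 20·p_2)/p_2.
At the given prices: q_1* = 20·7.15/3.64 = 39.2857, and q_2* = 38.7413.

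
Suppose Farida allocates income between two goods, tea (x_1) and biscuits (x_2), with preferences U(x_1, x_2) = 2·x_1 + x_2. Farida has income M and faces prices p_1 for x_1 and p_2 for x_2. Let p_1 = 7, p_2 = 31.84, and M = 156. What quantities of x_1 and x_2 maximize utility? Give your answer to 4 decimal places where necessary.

Numerically: x_1* = 22.2857, x_2* = 0.

x_1* = 22.2857, x_2* = 0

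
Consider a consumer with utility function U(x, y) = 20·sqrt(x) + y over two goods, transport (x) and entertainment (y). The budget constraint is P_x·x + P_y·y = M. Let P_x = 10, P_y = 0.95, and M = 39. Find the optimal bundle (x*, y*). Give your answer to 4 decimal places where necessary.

x* = 0.9025, y* = 31.5526

Set MRS = P_x/P_y: 10·x^(−1/2) = P_x/P_y.
Thus x* = (10·P_y/P_x)² — independent of M — with the rest of income spent on y.
Plugging in: x* = (10·0.95/10)² = 0.9025, y* = 31.5526.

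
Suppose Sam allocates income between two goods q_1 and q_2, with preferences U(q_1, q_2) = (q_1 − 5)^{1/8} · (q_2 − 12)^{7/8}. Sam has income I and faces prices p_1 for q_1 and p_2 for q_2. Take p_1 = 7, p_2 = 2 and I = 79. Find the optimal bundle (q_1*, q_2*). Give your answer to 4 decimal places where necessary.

Let q_1' = q_1−5, q_2' = q_2−12. MRS = (1/7)·q_2'/q_1' = p_1/p_2.
Substituting into the budget: q_1* = 5 + 0.125·(I − 5·p_1 − 12·p_2)/p_1, and q_2* = 12 + 0.875·(…)/p_2.
Discretionary income = 79 − 5·7 − 12·2 = 20; q_1* = 5 + 0.125·20/7 = 5.3571; q_2* = 12 + 0.875·20/2 = 20.75.

q_1* = 5.3571, q_2* = 20.75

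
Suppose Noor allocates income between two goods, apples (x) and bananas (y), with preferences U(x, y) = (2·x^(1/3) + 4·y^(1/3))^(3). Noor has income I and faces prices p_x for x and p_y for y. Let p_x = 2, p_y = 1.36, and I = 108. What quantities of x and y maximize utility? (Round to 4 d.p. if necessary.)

From the CES first-order condition, (1/2)·(y/x)^(2/3) = p_x/p_y.
Solve for the ratio: y/x = [2·p_x/p_y]^(1.5).
With the ratio pinned down, the budget gives x* = I/(p_x + p_y·(y/x)) and y* = (y/x)·x*.
Numerically y/x = 5.044076, so x* = 108/(2 + 1.36·5.044076) = 12.1897 and y* = 5.044076·12.1897 = 61.4857.

x* = 12.1897, y* = 61.4857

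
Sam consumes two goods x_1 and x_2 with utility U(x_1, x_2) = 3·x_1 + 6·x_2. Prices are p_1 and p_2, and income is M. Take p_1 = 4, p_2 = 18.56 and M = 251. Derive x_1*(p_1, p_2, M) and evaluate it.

Linear utility — the consumer picks whichever good has higher MU/price: 3/4 = 0.75 vs 6/18.56 = 0.3233.
x_1 gives more utility per dollar, so spend all income on x_1: x_1* = M/p_1, x_2* = 0.
Numerically: x_1* = 62.75, x_2* = 0.

x_1* = 62.75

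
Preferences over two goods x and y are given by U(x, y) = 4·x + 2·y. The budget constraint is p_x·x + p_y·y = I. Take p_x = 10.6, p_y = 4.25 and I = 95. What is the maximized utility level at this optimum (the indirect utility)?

Numerically: x* = 0, y* = 22.3529.
Utility at the optimum: U(0, 22.3529) = 44.7059.

V = 44.7059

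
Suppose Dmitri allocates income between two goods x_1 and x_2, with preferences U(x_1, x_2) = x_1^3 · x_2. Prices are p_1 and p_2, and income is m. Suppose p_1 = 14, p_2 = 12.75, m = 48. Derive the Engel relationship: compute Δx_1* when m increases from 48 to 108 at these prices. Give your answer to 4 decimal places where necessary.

Δx_1* = 3.2143

MU_x_1/MU_x_2 = (3·x_2)/(x_1); tangency sets this equal to p_1/p_2.
Rearranging, p_2·x_2 = (1/3)·p_1·x_1. Substituting into the budget gives p_1·x_1·(1 + (1/3)) = m.
Demand: x_1*(p_1,p_2,m) = 0.75·m/p_1 and x_2* = 0.25·m/p_2.
At p_1=14, p_2=12.75, m=48: x_1* = 0.75·48/14 = 2.5714.
At m' = 108: x_1* = 5.7857. Change: 5.7857 − 2.5714 = 3.2143.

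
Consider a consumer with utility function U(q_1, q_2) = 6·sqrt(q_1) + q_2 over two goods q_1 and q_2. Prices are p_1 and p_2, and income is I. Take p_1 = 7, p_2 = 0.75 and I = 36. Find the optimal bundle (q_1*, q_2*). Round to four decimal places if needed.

Set MRS = p_1/p_2: 3·q_1^(−1/2) = p_1/p_2.
Solve: √q_1 = 3·p_2/p_1, so q_1*(p_1,p_2) = (3·p_2/p_1)², and q_2* = (I − p_1·q_1*)/p_2.
Plugging in: q_1* = (3·0.75/7)² = 0.1033, q_2* = 47.0357.

q_1* = 0.1033, q_2* = 47.0357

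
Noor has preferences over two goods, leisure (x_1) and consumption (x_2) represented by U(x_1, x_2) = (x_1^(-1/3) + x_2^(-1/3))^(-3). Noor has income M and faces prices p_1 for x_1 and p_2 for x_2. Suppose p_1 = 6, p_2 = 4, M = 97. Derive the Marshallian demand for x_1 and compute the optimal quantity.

MU_x_1 ∝ x_1^(-4/3), MU_x_2 ∝ x_2^(-4/3), so MRS = (x_2/x_1)^(4/3) = p_1/p_2.
Hence x_2/x_1 = (p_1/p_2)^(1/(4/3)), i.e. raised to the 0.75 power.
Substitute x_2 = (x_2/x_1)·x_1 into the budget: x_1* = M/(p_1 + p_2·(x_2/x_1)).
Numerically x_2/x_1 = 1.355403, so x_1* = 97/(6 + 4·1.355403) = 8.4927.

x_1* = 8.4927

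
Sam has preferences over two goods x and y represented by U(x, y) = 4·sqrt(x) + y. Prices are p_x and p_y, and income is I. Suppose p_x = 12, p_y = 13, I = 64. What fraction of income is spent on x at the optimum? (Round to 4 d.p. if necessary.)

Set MRS = p_x/p_y: 2·x^(−1/2) = p_x/p_y.
Thus x* = (2·p_y/p_x)² — independent of I — with the rest of income spent on y.
Plugging in: x* = (2·13/12)² = 4.6944, y* = 0.5897.
Expenditure on x: 12·4.6944 = 56.3333; share = 0.8802.

share on x = 0.8802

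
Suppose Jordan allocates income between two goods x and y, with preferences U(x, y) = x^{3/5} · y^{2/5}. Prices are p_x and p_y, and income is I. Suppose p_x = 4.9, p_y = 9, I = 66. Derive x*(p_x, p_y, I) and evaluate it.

Tangency: MRS = (3/2)·y/x = p_x/p_y.
Rearranging, p_y·y = (2/3)·p_x·x. Substituting into the budget gives p_x·x·(1 + (2/3)) = I.
Demand: x*(p_x,p_y,I) = 0.6·I/p_x and y* = 0.4·I/p_y.
At p_x=4.9, p_y=9, I=66: x* = 0.6·66/4.9 = 8.0816.

x* = 8.0816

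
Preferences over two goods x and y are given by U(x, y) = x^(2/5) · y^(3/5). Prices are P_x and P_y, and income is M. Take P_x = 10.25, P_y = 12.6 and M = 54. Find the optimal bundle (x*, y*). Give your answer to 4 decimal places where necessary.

Tangency: MRS = (2/3)·y/x = P_x/P_y.
So 0.4·P_y·y = 0.6·P_x·x; combined with the budget, a share 0.4 of income goes to x.
Demand: x*(P_x,P_y,M) = 0.4·M/P_x and y* = 0.6·M/P_y.
At P_x=10.25, P_y=12.6, M=54: x* = 0.4·54/10.25 = 2.1073, y* = 2.5714.

x* = 2.1073, y* = 2.5714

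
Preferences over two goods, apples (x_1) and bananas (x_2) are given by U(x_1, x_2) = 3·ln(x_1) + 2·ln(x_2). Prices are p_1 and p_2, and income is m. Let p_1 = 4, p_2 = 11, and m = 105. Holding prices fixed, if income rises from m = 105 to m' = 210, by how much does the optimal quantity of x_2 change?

Δx_2* = 3.8182

MU_x_1/MU_x_2 = (3·x_2)/(2·x_1); tangency sets this equal to p_1/p_2.
So 3·p_2·x_2 = 2·p_1·x_1; combined with the budget, a share 0.6 of income goes to x_1.
Demand: x_1*(p_1,p_2,m) = 0.6·m/p_1 and x_2* = 0.4·m/p_2.
At p_1=4, p_2=11, m=105: x_2* = 0.4·105/11 = 3.8182.
At m' = 210: x_2* = 7.6364. Change: 7.6364 − 3.8182 = 3.8182.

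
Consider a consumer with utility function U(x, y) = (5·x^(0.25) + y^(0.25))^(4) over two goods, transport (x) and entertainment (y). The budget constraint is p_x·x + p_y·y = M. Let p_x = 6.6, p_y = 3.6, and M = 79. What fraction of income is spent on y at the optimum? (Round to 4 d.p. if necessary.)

share on y = 0.1252

MU_x ∝ 5·x^(-0.75), MU_y ∝ y^(-0.75), so MRS = 5·(y/x)^(0.75) = p_x/p_y.
Solve for the ratio: y/x = [(1/5)·p_x/p_y]^(4/3).
With the ratio pinned down, the budget gives x* = M/(p_x + p_y·(y/x)) and y* = (y/x)·x*.
Numerically y/x = 0.262439, so x* = 79/(6.6 + 3.6·0.262439) = 10.4708 and y* = 0.262439·10.4708 = 2.748.
Expenditure on y: 3.6·2.748 = 9.8926; share = 0.1252.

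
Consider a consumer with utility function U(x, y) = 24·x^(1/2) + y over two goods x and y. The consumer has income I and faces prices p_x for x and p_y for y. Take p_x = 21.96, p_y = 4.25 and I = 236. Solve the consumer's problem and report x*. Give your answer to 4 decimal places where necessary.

Set MRS = p_x/p_y: 12·x^(−1/2) = p_x/p_y.
Thus x* = (12·p_y/p_x)² — independent of I — with the rest of income spent on y.
Plugging in: x* = (12·4.25/21.96)² = 5.3936.

x* = 5.3936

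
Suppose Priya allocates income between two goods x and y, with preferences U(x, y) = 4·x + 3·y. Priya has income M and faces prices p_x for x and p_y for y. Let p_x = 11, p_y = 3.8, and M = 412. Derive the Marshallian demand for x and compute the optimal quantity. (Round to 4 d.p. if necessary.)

x* = 0

Perfect substitutes: compare marginal utility per dollar. 4/p_x vs 3/p_y → 0.3636 vs 0.7895.
y gives more utility per dollar, so spend all income on y: y* = M/p_y, x* = 0.
Numerically: x* = 0, y* = 108.4211.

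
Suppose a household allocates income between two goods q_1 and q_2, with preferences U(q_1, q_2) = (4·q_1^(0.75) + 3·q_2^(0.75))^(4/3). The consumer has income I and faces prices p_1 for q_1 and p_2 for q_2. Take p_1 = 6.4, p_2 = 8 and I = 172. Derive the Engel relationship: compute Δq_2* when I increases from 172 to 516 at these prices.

From the CES first-order condition, (4/3)·(q_2/q_1)^(0.25) = p_1/p_2.
Solve for the ratio: q_2/q_1 = [(3/4)·p_1/p_2]^(4).
Substitute q_2 = (q_2/q_1)·q_1 into the budget: q_1* = I/(p_1 + p_2·(q_2/q_1)).
Numerically q_2/q_1 = 0.1296, so q_1* = 172/(6.4 + 8·0.1296) = 23.1282 and q_2* = 0.1296·23.1282 = 2.9974.
At I' = 516: q_2* = 8.9923. Change: 8.9923 − 2.9974 = 5.9948.

Δq_2* = 5.9948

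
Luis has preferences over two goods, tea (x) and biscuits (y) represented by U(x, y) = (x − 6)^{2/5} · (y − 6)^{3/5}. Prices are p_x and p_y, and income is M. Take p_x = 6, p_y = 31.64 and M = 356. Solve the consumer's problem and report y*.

MRS = (2/3)·(y−6)/(x−6). Tangency with p_x/p_y gives y−6 = (3/2)·(p_x/p_y)·(x−6).
After buying the subsistence bundle (6, 6), a share 0.4 of the remaining income goes to x: x* = 6 + 0.4·(M − 6p_x − 6p_y)/p_x.
Discretionary income = 356 − 6·6 − 6·31.64 = 130.16; y* = 6 + 0.6·130.16/31.64 = 8.4683.

y* = 8.4683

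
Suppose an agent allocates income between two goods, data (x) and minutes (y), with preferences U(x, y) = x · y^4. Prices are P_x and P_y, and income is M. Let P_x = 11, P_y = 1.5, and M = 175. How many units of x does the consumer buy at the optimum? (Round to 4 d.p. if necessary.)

x* = 3.1818

MU_x/MU_y = (y)/(4·x); tangency sets this equal to P_x/P_y.
So P_y·y = 4·P_x·x; combined with the budget, a share 0.2 of income goes to x.
Demand: x*(P_x,P_y,M) = 0.2·M/P_x and y* = 0.8·M/P_y.
At P_x=11, P_y=1.5, M=175: x* = 0.2·175/11 = 3.1818.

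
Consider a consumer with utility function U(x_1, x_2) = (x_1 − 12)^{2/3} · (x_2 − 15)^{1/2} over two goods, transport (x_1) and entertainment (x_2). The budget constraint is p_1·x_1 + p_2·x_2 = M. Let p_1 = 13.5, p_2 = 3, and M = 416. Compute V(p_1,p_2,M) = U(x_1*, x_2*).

This is Cobb-Douglas in (x_1−12, x_2−15): tangency gives 2/3·p_2·(x_2−15) = 0.5·p_1·(x_1−12).
After buying the subsistence bundle (12, 15), a share 4/7 of the remaining income goes to x_1: x_1* = 12 + 4/7·(M − 12p_1 − 15p_2)/p_1.
Discretionary income = 416 − 12·13.5 − 15·3 = 209; x_1* = 12 + 4/7·209/13.5 = 20.8466; x_2* = 15 + 3/7·209/3 = 44.8571.
Utility at the optimum: U(20.8466, 44.8571) = 23.3726.

V = 23.3726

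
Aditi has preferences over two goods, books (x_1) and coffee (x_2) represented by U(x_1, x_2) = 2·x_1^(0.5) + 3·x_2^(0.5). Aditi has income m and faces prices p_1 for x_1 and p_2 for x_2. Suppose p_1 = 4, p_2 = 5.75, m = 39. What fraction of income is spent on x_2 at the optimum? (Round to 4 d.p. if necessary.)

share on x_2 = 0.6102

MU_x_1 ∝ 2·x_1^(-0.5), MU_x_2 ∝ 3·x_2^(-0.5), so MRS = (2/3)·(x_2/x_1)^(0.5) = p_1/p_2.
Hence x_2/x_1 = ((3/2)·p_1/p_2)^(1/(0.5)), i.e. raised to the 2 power.
With the ratio pinned down, the budget gives x_1* = m/(p_1 + p_2·(x_2/x_1)) and x_2* = (x_2/x_1)·x_1*.
Numerically x_2/x_1 = 1.088847, so x_1* = 39/(4 + 5.75·1.088847) = 3.8008 and x_2* = 1.088847·3.8008 = 4.1385.
Expenditure on x_2: 5.75·4.1385 = 23.7966; share = 0.6102.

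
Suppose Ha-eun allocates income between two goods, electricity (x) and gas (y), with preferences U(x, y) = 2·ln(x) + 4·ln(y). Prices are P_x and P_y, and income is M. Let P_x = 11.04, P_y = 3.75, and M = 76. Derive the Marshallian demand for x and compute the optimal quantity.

x* = 2.2947

Demand: x*(P_x,P_y,M) = 1/3·M/P_x and y* = 2/3·M/P_y.
At P_x=11.04, P_y=3.75, M=76: x* = 1/3·76/11.04 = 2.2947.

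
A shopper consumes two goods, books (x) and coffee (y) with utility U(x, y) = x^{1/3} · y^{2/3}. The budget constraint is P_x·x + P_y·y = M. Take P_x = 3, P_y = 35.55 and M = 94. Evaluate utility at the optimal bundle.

Tangency: MRS = (1/2)·y/x = P_x/P_y.
Rearranging, P_y·y = 2·P_x·x. Substituting into the budget gives P_x·x·(1 + 2) = M.
Demand: x*(P_x,P_y,M) = 1/3·M/P_x and y* = 2/3·M/P_y.
At P_x=3, P_y=35.55, M=94: x* = 1/3·94/3 = 10.4444, y* = 1.7628.
Utility at the optimum: U(10.4444, 1.7628) = 3.1898.

V = 3.1898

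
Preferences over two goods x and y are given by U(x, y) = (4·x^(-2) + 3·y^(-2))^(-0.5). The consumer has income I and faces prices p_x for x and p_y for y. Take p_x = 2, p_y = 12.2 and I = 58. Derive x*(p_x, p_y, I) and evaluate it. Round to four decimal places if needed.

Substitute y = (y/x)·x into the budget: x* = I/(p_x + p_y·(y/x)).
Numerically y/x = 0.497253, so x* = 58/(2 + 12.2·0.497253) = 7.1902.

x* = 7.1902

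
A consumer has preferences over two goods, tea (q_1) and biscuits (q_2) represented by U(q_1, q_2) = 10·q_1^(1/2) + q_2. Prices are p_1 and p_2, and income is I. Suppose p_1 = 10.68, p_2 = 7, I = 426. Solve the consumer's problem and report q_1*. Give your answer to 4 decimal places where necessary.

q_1* = 10.7397

MU_q_1 = 5/√q_1, MU_q_2 = 1. Tangency: 5/√q_1 = p_1/p_2.
Thus q_1* = (5·p_2/p_1)² — independent of I — with the rest of income spent on q_2.
Plugging in: q_1* = (5·7/10.68)² = 10.7397.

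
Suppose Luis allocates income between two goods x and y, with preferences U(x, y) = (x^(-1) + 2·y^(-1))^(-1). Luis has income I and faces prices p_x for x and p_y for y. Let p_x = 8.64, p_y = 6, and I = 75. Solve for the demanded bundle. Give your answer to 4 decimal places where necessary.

MRS = MU_x/MU_y = (1/2)·(y/x)^(2). Set equal to p_x/p_y.
Solve for the ratio: y/x = [2·p_x/p_y]^(0.5).
With the ratio pinned down, the budget gives x* = I/(p_x + p_y·(y/x)) and y* = (y/x)·x*.
Numerically y/x = 1.697056, so x* = 75/(8.64 + 6·1.697056) = 3.9846 and y* = 1.697056·3.9846 = 6.7621.

x* = 3.9846, y* = 6.7621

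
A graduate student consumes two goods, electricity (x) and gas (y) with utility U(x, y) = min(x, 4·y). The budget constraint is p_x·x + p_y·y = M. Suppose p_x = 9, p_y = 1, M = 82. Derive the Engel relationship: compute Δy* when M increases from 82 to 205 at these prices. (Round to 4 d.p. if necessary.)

Leontief preferences: the optimum is at the kink where x/4 = y/1, i.e. y = (1/4)·x.
Budget: p_x·x + p_y·(1/4)·x = M, so (4·p_x + p_y)·x = 4·M.
Demand: x*(p_x,p_y,M) = 4·M/(4·p_x + p_y), y* = M/(4·p_x + p_y).
Here 4·9 + 1 = 37, giving y* = 2.2162.
At M' = 205: y* = 5.5405. Change: 5.5405 − 2.2162 = 3.3243.

Δy* = 3.3243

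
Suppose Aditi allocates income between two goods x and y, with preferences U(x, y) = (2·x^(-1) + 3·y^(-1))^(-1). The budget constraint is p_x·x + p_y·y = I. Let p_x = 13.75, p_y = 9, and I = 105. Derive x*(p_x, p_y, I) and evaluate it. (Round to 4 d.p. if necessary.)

From the CES first-order condition, (2/3)·(y/x)^(2) = p_x/p_y.
Hence y/x = ((3/2)·p_x/p_y)^(1/(2)), i.e. raised to the 0.5 power.
Substitute y = (y/x)·x into the budget: x* = I/(p_x + p_y·(y/x)).
Numerically y/x = 1.513825, so x* = 105/(13.75 + 9·1.513825) = 3.8357.

x* = 3.8357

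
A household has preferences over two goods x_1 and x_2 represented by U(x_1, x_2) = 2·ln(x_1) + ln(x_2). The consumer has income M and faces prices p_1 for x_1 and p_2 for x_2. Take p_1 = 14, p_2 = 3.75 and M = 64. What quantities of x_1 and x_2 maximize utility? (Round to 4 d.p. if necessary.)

x_1* = 3.0476, x_2* = 5.6889

MU_x_1/MU_x_2 = (2·x_2)/(x_1); tangency sets this equal to p_1/p_2.
Rearranging, p_2·x_2 = (1/2)·p_1·x_1. Substituting into the budget gives p_1·x_1·(1 + (1/2)) = M.
Demand: x_1*(p_1,p_2,M) = 2/3·M/p_1 and x_2* = 1/3·M/p_2.
At p_1=14, p_2=3.75, M=64: x_1* = 2/3·64/14 = 3.0476, x_2* = 5.6889.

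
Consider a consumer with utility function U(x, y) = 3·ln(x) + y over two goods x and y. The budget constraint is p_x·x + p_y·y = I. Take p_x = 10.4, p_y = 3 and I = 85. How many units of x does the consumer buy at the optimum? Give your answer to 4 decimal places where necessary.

x* = 0.8654

So x*(p_x,p_y) = 3·p_y/p_x, independent of income; and y* = (I − 3·p_y)/p_y.
At the given prices: x* = 3·3/10.4 = 0.8654.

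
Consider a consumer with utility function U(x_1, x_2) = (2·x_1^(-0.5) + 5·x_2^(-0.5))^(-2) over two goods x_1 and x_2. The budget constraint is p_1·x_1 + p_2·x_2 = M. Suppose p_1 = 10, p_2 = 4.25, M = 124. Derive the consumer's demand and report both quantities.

From the CES first-order condition, (2/5)·(x_2/x_1)^(1.5) = p_1/p_2.
Solve for the ratio: x_2/x_1 = [(5/2)·p_1/p_2]^(2/3).
Substitute x_2 = (x_2/x_1)·x_1 into the budget: x_1* = M/(p_1 + p_2·(x_2/x_1)).
Numerically x_2/x_1 = 3.258623, so x_1* = 124/(10 + 4.25·3.258623) = 5.1993 and x_2* = 3.258623·5.1993 = 16.9427.

x_1* = 5.1993, x_2* = 16.9427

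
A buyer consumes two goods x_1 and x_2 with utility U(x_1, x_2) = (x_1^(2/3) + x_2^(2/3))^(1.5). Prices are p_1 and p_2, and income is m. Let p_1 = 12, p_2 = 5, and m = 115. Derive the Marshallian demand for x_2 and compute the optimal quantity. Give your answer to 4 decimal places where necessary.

x_2* = 19.5976

MU_x_1 ∝ x_1^(-1/3), MU_x_2 ∝ x_2^(-1/3), so MRS = (x_2/x_1)^(1/3) = p_1/p_2.
Hence x_2/x_1 = (p_1/p_2)^(1/(1/3)), i.e. raised to the 3 power.
Substitute x_2 = (x_2/x_1)·x_1 into the budget: x_1* = m/(p_1 + p_2·(x_2/x_1)).
Numerically x_2/x_1 = 13.824, so x_1* = 115/(12 + 5·13.824) = 1.4177 and x_2* = 13.824·1.4177 = 19.5976.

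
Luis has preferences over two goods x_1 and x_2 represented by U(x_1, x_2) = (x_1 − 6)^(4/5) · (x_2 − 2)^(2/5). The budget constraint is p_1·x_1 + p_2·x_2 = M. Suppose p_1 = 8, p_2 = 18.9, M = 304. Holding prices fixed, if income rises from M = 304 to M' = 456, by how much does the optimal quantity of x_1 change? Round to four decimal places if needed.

Let x_1' = x_1−6, x_2' = x_2−2. MRS = 2·x_2'/x_1' = p_1/p_2.
After buying the subsistence bundle (6, 2), a share 2/3 of the remaining income goes to x_1: x_1* = 6 + 2/3·(M − 6p_1 − 2p_2)/p_1.
Discretionary income = 304 − 6·8 − 2·18.9 = 218.2; x_1* = 6 + 2/3·218.2/8 = 24.1833.
At M' = 456: x_1* = 36.85. Change: 36.85 − 24.1833 = 12.6667.

Δx_1* = 12.6667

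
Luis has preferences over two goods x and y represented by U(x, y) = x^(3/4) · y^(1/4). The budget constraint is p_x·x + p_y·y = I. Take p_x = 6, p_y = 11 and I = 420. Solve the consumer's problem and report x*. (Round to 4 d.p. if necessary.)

At p_x=6, p_y=11, I=420: x* = 0.75·420/6 = 52.5.

x* = 52.5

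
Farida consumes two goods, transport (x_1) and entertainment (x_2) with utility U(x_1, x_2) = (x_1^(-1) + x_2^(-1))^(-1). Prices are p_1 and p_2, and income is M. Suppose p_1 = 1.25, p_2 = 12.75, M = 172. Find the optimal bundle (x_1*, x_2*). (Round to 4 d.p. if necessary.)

x_1* = 32.8108, x_2* = 10.2735

MU_x_1 ∝ x_1^(-2), MU_x_2 ∝ x_2^(-2), so MRS = (x_2/x_1)^(2) = p_1/p_2.
Solve for the ratio: x_2/x_1 = [p_1/p_2]^(0.5).
Substitute x_2 = (x_2/x_1)·x_1 into the budget: x_1* = M/(p_1 + p_2·(x_2/x_1)).
Numerically x_2/x_1 = 0.313112, so x_1* = 172/(1.25 + 12.75·0.313112) = 32.8108 and x_2* = 0.313112·32.8108 = 10.2735.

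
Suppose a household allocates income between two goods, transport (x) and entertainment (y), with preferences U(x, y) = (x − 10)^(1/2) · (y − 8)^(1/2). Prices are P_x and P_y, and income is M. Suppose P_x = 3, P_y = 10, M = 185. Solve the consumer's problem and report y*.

y* = 11.75

MRS = (y−8)/(x−10). Tangency with P_x/P_y gives y−8 = (P_x/P_y)·(x−10).
Substituting into the budget: x* = 10 + 0.5·(M − 10·P_x − 8·P_y)/P_x, and y* = 8 + 0.5·(…)/P_y.
Discretionary income = 185 − 10·3 − 8·10 = 75; y* = 8 + 0.5·75/10 = 11.75.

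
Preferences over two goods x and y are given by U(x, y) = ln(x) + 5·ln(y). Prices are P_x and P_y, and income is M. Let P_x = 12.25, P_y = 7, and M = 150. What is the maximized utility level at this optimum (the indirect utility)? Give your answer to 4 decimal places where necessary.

V = 15.1254

Tangency: MRS = (1/5)·y/x = P_x/P_y.
So P_y·y = 5·P_x·x; combined with the budget, a share 1/6 of income goes to x.
Demand: x*(P_x,P_y,M) = 1/6·M/P_x and y* = 5/6·M/P_y.
At P_x=12.25, P_y=7, M=150: x* = 1/6·150/12.25 = 2.0408, y* = 17.8571.
Utility at the optimum: U(2.0408, 17.8571) = 15.1254.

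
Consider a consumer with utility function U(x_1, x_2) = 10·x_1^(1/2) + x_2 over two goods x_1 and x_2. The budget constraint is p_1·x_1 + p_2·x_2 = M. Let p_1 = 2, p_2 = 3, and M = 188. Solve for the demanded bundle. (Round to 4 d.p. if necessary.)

Thus x_1* = (5·p_2/p_1)² — independent of M — with the rest of income spent on x_2.
Plugging in: x_1* = (5·3/2)² = 56.25, x_2* = 25.1667.

x_1* = 56.25, x_2* = 25.1667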